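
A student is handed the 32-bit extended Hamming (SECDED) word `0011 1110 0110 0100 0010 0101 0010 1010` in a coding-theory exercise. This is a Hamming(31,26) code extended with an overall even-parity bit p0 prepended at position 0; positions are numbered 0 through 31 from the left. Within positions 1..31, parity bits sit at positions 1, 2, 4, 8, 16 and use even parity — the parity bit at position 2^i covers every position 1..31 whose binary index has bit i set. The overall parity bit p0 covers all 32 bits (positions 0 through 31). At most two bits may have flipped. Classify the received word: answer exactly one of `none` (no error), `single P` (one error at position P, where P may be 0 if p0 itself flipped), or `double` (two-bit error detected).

none

s1: b1⊕b3⊕b5⊕b7⊕b9⊕b11⊕b13⊕b15⊕b17⊕b19⊕b21⊕b23⊕b25⊕b27⊕b29⊕b31 = 0⊕1⊕1⊕0⊕1⊕0⊕1⊕0⊕0⊕0⊕1⊕1⊕0⊕0⊕0⊕0 = 0
s2: b2⊕b3⊕b6⊕b7⊕b10⊕b11⊕b14⊕b15⊕b18⊕b19⊕b22⊕b23⊕b26⊕b27⊕b30⊕b31 = 1⊕1⊕1⊕0⊕1⊕0⊕0⊕0⊕1⊕0⊕0⊕1⊕1⊕0⊕1⊕0 = 0
s4: b4⊕b5⊕b6⊕b7⊕b12⊕b13⊕b14⊕b15⊕b20⊕b21⊕b22⊕b23⊕b28⊕b29⊕b30⊕b31 = 1⊕1⊕1⊕0⊕0⊕1⊕0⊕0⊕0⊕1⊕0⊕1⊕1⊕0⊕1⊕0 = 0
s8: b8⊕b9⊕b10⊕b11⊕b12⊕b13⊕b14⊕b15⊕b24⊕b25⊕b26⊕b27⊕b28⊕b29⊕b30⊕b31 = 0⊕1⊕1⊕0⊕0⊕1⊕0⊕0⊕0⊕0⊕1⊕0⊕1⊕0⊕1⊕0 = 0
s16: b16⊕b17⊕b18⊕b19⊕b20⊕b21⊕b22⊕b23⊕b24⊕b25⊕b26⊕b27⊕b28⊕b29⊕b30⊕b31 = 0⊕0⊕1⊕0⊕0⊕1⊕0⊕1⊕0⊕0⊕1⊕0⊕1⊕0⊕1⊕0 = 0
Syndrome (s16...s1) = 00000 → position 0 (no error).
Overall parity (XOR of all 32 bits, including p0): 0⊕0⊕1⊕1⊕1⊕1⊕1⊕0⊕0⊕1⊕1⊕0⊕0⊕1⊕0⊕0⊕0⊕0⊕1⊕0⊕0⊕1⊕0⊕1⊕0⊕0⊕1⊕0⊕1⊕0⊕1⊕0 = 0
Overall=0, syndrome position=0 → no error.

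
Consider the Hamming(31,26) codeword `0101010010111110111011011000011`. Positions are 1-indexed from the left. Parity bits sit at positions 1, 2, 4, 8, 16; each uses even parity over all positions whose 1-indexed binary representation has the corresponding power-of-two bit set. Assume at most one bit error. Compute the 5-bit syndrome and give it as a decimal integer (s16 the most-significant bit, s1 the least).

17

s1: b1⊕b3⊕b5⊕b7⊕b9⊕b11⊕b13⊕b15⊕b17⊕b19⊕b21⊕b23⊕b25⊕b27⊕b29⊕b31 = 0⊕0⊕0⊕0⊕1⊕1⊕1⊕1⊕1⊕1⊕1⊕0⊕1⊕0⊕0⊕1 = 1
s2: b2⊕b3⊕b6⊕b7⊕b10⊕b11⊕b14⊕b15⊕b18⊕b19⊕b22⊕b23⊕b26⊕b27⊕b30⊕b31 = 1⊕0⊕1⊕0⊕0⊕1⊕1⊕1⊕1⊕1⊕1⊕0⊕0⊕0⊕1⊕1 = 0
s4: b4⊕b5⊕b6⊕b7⊕b12⊕b13⊕b14⊕b15⊕b20⊕b21⊕b22⊕b23⊕b28⊕b29⊕b30⊕b31 = 1⊕0⊕1⊕0⊕1⊕1⊕1⊕1⊕0⊕1⊕1⊕0⊕0⊕0⊕1⊕1 = 0
s8: b8⊕b9⊕b10⊕b11⊕b12⊕b13⊕b14⊕b15⊕b24⊕b25⊕b26⊕b27⊕b28⊕b29⊕b30⊕b31 = 0⊕1⊕0⊕1⊕1⊕1⊕1⊕1⊕1⊕1⊕0⊕0⊕0⊕0⊕1⊕1 = 0
s16: b16⊕b17⊕b18⊕b19⊕b20⊕b21⊕b22⊕b23⊕b24⊕b25⊕b26⊕b27⊕b28⊕b29⊕b30⊕b31 = 0⊕1⊕1⊕1⊕0⊕1⊕1⊕0⊕1⊕1⊕0⊕0⊕0⊕0⊕1⊕1 = 1
Syndrome (s16...s1) = 10001 → position 17.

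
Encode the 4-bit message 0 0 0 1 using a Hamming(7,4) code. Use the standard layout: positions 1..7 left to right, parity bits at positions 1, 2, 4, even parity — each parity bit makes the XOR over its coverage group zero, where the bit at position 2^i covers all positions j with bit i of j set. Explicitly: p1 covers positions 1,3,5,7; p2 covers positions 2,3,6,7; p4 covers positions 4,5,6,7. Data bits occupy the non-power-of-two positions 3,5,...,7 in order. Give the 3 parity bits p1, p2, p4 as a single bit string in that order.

111

Place data bits at non-power-of-two positions: b3=0, b5=0, b6=0, b7=1.
p1 = XOR of data positions {3,5,7} = 0⊕0⊕1 = 1
p2 = XOR of data positions {3,6,7} = 0⊕0⊕1 = 1
p4 = XOR of data positions {5,6,7} = 0⊕0⊕1 = 1
Parity bits p1,p2,p4 = 111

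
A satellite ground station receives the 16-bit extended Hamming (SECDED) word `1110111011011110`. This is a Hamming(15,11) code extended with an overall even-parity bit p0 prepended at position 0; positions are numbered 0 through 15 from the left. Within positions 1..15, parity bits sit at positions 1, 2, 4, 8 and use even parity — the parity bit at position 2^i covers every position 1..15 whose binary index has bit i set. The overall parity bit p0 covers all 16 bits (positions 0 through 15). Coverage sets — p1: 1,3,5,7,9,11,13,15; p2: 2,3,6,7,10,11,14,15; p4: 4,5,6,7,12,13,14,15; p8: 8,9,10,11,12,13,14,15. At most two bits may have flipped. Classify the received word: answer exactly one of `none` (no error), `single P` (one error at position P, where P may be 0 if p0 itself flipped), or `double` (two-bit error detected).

s1: b1⊕b3⊕b5⊕b7⊕b9⊕b11⊕b13⊕b15 = 1⊕0⊕1⊕0⊕1⊕1⊕1⊕0 = 1
s2: b2⊕b3⊕b6⊕b7⊕b10⊕b11⊕b14⊕b15 = 1⊕0⊕1⊕0⊕0⊕1⊕1⊕0 = 0
s4: b4⊕b5⊕b6⊕b7⊕b12⊕b13⊕b14⊕b15 = 1⊕1⊕1⊕0⊕1⊕1⊕1⊕0 = 0
s8: b8⊕b9⊕b10⊕b11⊕b12⊕b13⊕b14⊕b15 = 1⊕1⊕0⊕1⊕1⊕1⊕1⊕0 = 0
Syndrome (s8...s1) = 0001 → position 1.
Overall parity (XOR of all 16 bits, including p0): 1⊕1⊕1⊕0⊕1⊕1⊕1⊕0⊕1⊕1⊕0⊕1⊕1⊕1⊕1⊕0 = 0
Overall=0, syndrome position=1 → double-bit error detected (uncorrectable).

double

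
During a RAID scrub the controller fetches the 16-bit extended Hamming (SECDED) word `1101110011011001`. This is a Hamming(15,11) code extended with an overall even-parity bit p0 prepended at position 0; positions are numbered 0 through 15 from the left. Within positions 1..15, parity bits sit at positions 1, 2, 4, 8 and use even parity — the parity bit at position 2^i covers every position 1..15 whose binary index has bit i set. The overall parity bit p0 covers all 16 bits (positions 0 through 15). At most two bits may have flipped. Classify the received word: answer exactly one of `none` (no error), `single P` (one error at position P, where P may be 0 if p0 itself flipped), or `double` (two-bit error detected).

s1: b1⊕b3⊕b5⊕b7⊕b9⊕b11⊕b13⊕b15 = 1⊕1⊕1⊕0⊕1⊕1⊕0⊕1 = 0
s2: b2⊕b3⊕b6⊕b7⊕b10⊕b11⊕b14⊕b15 = 0⊕1⊕0⊕0⊕0⊕1⊕0⊕1 = 1
s4: b4⊕b5⊕b6⊕b7⊕b12⊕b13⊕b14⊕b15 = 1⊕1⊕0⊕0⊕1⊕0⊕0⊕1 = 0
s8: b8⊕b9⊕b10⊕b11⊕b12⊕b13⊕b14⊕b15 = 1⊕1⊕0⊕1⊕1⊕0⊕0⊕1 = 1
Syndrome (s8...s1) = 1010 → position 10.
Overall parity (XOR of all 16 bits, including p0): 1⊕1⊕0⊕1⊕1⊕1⊕0⊕0⊕1⊕1⊕0⊕1⊕1⊕0⊕0⊕1 = 0
Overall=0, syndrome position=10 → double-bit error detected (uncorrectable).

double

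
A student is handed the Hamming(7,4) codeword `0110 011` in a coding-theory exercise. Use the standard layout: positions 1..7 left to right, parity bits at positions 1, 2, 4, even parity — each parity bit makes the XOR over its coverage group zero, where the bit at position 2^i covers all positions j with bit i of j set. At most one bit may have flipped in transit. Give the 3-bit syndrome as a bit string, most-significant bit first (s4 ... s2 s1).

s1: b1⊕b3⊕b5⊕b7 = 0⊕1⊕0⊕1 = 0
s2: b2⊕b3⊕b6⊕b7 = 1⊕1⊕1⊕1 = 0
s4: b4⊕b5⊕b6⊕b7 = 0⊕0⊕1⊕1 = 0
Syndrome (s4...s1) = 000 → position 0 (no error).

000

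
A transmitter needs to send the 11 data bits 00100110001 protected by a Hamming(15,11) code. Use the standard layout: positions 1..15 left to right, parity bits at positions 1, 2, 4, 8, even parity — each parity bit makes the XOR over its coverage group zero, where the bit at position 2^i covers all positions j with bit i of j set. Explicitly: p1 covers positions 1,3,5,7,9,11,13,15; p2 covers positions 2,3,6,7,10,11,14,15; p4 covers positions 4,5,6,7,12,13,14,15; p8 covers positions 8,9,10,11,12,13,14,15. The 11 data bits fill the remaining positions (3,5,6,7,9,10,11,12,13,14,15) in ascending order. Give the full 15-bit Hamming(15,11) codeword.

Place data bits at non-power-of-two positions: b3=0, b5=0, b6=1, b7=0, b9=0, b10=1, b11=1, b12=0, b13=0, b14=0, b15=1.
p1 = XOR of data positions {3,5,7,9,11,13,15} = 0⊕0⊕0⊕0⊕1⊕0⊕1 = 0
p2 = XOR of data positions {3,6,7,10,11,14,15} = 0⊕1⊕0⊕1⊕1⊕0⊕1 = 0
p4 = XOR of data positions {5,6,7,12,13,14,15} = 0⊕1⊕0⊕0⊕0⊕0⊕1 = 0
p8 = XOR of data positions {9,10,11,12,13,14,15} = 0⊕1⊕1⊕0⊕0⊕0⊕1 = 1
Codeword b1..b15 = 000001010110001

000001010110001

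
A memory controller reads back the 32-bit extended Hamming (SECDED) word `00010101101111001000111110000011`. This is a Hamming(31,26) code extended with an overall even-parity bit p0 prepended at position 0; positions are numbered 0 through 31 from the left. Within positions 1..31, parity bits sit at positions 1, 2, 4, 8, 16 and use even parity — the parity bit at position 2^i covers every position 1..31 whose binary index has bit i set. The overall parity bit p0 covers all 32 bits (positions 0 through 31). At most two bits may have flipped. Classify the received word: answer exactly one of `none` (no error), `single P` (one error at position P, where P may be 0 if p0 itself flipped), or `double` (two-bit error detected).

none

s1: b1⊕b3⊕b5⊕b7⊕b9⊕b11⊕b13⊕b15⊕b17⊕b19⊕b21⊕b23⊕b25⊕b27⊕b29⊕b31 = 0⊕1⊕1⊕1⊕0⊕1⊕1⊕0⊕0⊕0⊕1⊕1⊕0⊕0⊕0⊕1 = 0
s2: b2⊕b3⊕b6⊕b7⊕b10⊕b11⊕b14⊕b15⊕b18⊕b19⊕b22⊕b23⊕b26⊕b27⊕b30⊕b31 = 0⊕1⊕0⊕1⊕1⊕1⊕0⊕0⊕0⊕0⊕1⊕1⊕0⊕0⊕1⊕1 = 0
s4: b4⊕b5⊕b6⊕b7⊕b12⊕b13⊕b14⊕b15⊕b20⊕b21⊕b22⊕b23⊕b28⊕b29⊕b30⊕b31 = 0⊕1⊕0⊕1⊕1⊕1⊕0⊕0⊕1⊕1⊕1⊕1⊕0⊕0⊕1⊕1 = 0
s8: b8⊕b9⊕b10⊕b11⊕b12⊕b13⊕b14⊕b15⊕b24⊕b25⊕b26⊕b27⊕b28⊕b29⊕b30⊕b31 = 1⊕0⊕1⊕1⊕1⊕1⊕0⊕0⊕1⊕0⊕0⊕0⊕0⊕0⊕1⊕1 = 0
s16: b16⊕b17⊕b18⊕b19⊕b20⊕b21⊕b22⊕b23⊕b24⊕b25⊕b26⊕b27⊕b28⊕b29⊕b30⊕b31 = 1⊕0⊕0⊕0⊕1⊕1⊕1⊕1⊕1⊕0⊕0⊕0⊕0⊕0⊕1⊕1 = 0
Syndrome (s16...s1) = 00000 → position 0 (no error).
Overall parity (XOR of all 32 bits, including p0): 0⊕0⊕0⊕1⊕0⊕1⊕0⊕1⊕1⊕0⊕1⊕1⊕1⊕1⊕0⊕0⊕1⊕0⊕0⊕0⊕1⊕1⊕1⊕1⊕1⊕0⊕0⊕0⊕0⊕0⊕1⊕1 = 0
Overall=0, syndrome position=0 → no error.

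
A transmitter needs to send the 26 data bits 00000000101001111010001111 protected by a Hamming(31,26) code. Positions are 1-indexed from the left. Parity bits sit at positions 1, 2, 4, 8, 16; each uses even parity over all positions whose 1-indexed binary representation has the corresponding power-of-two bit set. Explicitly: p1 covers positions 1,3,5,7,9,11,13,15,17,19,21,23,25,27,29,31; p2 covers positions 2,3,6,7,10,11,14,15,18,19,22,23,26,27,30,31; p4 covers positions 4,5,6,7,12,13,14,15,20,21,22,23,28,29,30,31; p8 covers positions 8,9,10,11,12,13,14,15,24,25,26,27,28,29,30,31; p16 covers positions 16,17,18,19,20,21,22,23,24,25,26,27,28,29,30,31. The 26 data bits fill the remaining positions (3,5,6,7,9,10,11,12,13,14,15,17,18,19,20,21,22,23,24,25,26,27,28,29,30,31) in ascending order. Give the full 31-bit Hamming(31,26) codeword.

Place data bits at non-power-of-two positions: b3=0, b5=0, b6=0, b7=0, b9=0, b10=0, b11=0, b12=0, b13=1, b14=0, b15=1, b17=0, b18=0, b19=1, b20=1, b21=1, b22=1, b23=0, b24=1, b25=0, b26=0, b27=0, b28=1, b29=1, b30=1, b31=1.
p1 = XOR of data positions {3,5,7,9,11,13,15,17,19,21,23,25,27,29,31} = 0⊕0⊕0⊕0⊕0⊕1⊕1⊕0⊕1⊕1⊕0⊕0⊕0⊕1⊕1 = 0
p2 = XOR of data positions {3,6,7,10,11,14,15,18,19,22,23,26,27,30,31} = 0⊕0⊕0⊕0⊕0⊕0⊕1⊕0⊕1⊕1⊕0⊕0⊕0⊕1⊕1 = 1
p4 = XOR of data positions {5,6,7,12,13,14,15,20,21,22,23,28,29,30,31} = 0⊕0⊕0⊕0⊕1⊕0⊕1⊕1⊕1⊕1⊕0⊕1⊕1⊕1⊕1 = 1
p8 = XOR of data positions {9,10,11,12,13,14,15,24,25,26,27,28,29,30,31} = 0⊕0⊕0⊕0⊕1⊕0⊕1⊕1⊕0⊕0⊕0⊕1⊕1⊕1⊕1 = 1
p16 = XOR of data positions {17,18,19,20,21,22,23,24,25,26,27,28,29,30,31} = 0⊕0⊕1⊕1⊕1⊕1⊕0⊕1⊕0⊕0⊕0⊕1⊕1⊕1⊕1 = 1
Codeword b1..b31 = 0101000100001011001111010001111

0101000100001011001111010001111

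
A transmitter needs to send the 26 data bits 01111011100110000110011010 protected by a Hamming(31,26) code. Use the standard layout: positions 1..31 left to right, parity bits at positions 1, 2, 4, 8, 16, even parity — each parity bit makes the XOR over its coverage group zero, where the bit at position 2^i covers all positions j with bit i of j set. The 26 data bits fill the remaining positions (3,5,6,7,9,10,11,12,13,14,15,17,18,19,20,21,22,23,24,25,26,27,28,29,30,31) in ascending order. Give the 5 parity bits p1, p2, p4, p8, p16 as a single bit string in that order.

01001

Place data bits at non-power-of-two positions: b3=0, b5=1, b6=1, b7=1, b9=1, b10=0, b11=1, b12=1, b13=1, b14=0, b15=0, b17=1, b18=1, b19=0, b20=0, b21=0, b22=0, b23=1, b24=1, b25=0, b26=0, b27=1, b28=1, b29=0, b30=1, b31=0.
p1 = XOR of data positions {3,5,7,9,11,13,15,17,19,21,23,25,27,29,31} = 0⊕1⊕1⊕1⊕1⊕1⊕0⊕1⊕0⊕0⊕1⊕0⊕1⊕0⊕0 = 0
p2 = XOR of data positions {3,6,7,10,11,14,15,18,19,22,23,26,27,30,31} = 0⊕1⊕1⊕0⊕1⊕0⊕0⊕1⊕0⊕0⊕1⊕0⊕1⊕1⊕0 = 1
p4 = XOR of data positions {5,6,7,12,13,14,15,20,21,22,23,28,29,30,31} = 1⊕1⊕1⊕1⊕1⊕0⊕0⊕0⊕0⊕0⊕1⊕1⊕0⊕1⊕0 = 0
p8 = XOR of data positions {9,10,11,12,13,14,15,24,25,26,27,28,29,30,31} = 1⊕0⊕1⊕1⊕1⊕0⊕0⊕1⊕0⊕0⊕1⊕1⊕0⊕1⊕0 = 0
p16 = XOR of data positions {17,18,19,20,21,22,23,24,25,26,27,28,29,30,31} = 1⊕1⊕0⊕0⊕0⊕0⊕1⊕1⊕0⊕0⊕1⊕1⊕0⊕1⊕0 = 1
Parity bits p1,p2,p4,p8,p16 = 01001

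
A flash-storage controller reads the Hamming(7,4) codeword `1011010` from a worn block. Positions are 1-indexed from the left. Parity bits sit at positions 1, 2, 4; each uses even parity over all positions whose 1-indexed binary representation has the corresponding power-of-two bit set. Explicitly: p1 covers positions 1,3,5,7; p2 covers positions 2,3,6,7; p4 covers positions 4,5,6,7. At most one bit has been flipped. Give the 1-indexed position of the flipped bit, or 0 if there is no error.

0

s1: b1⊕b3⊕b5⊕b7 = 1⊕1⊕0⊕0 = 0
s2: b2⊕b3⊕b6⊕b7 = 0⊕1⊕1⊕0 = 0
s4: b4⊕b5⊕b6⊕b7 = 1⊕0⊕1⊕0 = 0
Syndrome (s4...s1) = 000 → position 0 (no error).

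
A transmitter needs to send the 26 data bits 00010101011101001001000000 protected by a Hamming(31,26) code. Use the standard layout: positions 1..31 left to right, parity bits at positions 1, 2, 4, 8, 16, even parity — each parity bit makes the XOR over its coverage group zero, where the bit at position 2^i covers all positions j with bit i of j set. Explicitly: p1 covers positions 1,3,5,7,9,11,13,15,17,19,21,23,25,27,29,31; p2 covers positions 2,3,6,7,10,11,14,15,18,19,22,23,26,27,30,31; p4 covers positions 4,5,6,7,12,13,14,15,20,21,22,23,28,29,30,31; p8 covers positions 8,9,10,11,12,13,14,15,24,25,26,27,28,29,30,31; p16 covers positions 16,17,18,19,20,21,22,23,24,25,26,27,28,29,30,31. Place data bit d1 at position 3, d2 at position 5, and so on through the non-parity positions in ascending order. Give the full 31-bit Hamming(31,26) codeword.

Place data bits at non-power-of-two positions: b3=0, b5=0, b6=0, b7=1, b9=0, b10=1, b11=0, b12=1, b13=0, b14=1, b15=1, b17=1, b18=0, b19=1, b20=0, b21=0, b22=1, b23=0, b24=0, b25=1, b26=0, b27=0, b28=0, b29=0, b30=0, b31=0.
p1 = XOR of data positions {3,5,7,9,11,13,15,17,19,21,23,25,27,29,31} = 0⊕0⊕1⊕0⊕0⊕0⊕1⊕1⊕1⊕0⊕0⊕1⊕0⊕0⊕0 = 1
p2 = XOR of data positions {3,6,7,10,11,14,15,18,19,22,23,26,27,30,31} = 0⊕0⊕1⊕1⊕0⊕1⊕1⊕0⊕1⊕1⊕0⊕0⊕0⊕0⊕0 = 0
p4 = XOR of data positions {5,6,7,12,13,14,15,20,21,22,23,28,29,30,31} = 0⊕0⊕1⊕1⊕0⊕1⊕1⊕0⊕0⊕1⊕0⊕0⊕0⊕0⊕0 = 1
p8 = XOR of data positions {9,10,11,12,13,14,15,24,25,26,27,28,29,30,31} = 0⊕1⊕0⊕1⊕0⊕1⊕1⊕0⊕1⊕0⊕0⊕0⊕0⊕0⊕0 = 1
p16 = XOR of data positions {17,18,19,20,21,22,23,24,25,26,27,28,29,30,31} = 1⊕0⊕1⊕0⊕0⊕1⊕0⊕0⊕1⊕0⊕0⊕0⊕0⊕0⊕0 = 0
Codeword b1..b31 = 1001001101010110101001001000000

1001001101010110101001001000000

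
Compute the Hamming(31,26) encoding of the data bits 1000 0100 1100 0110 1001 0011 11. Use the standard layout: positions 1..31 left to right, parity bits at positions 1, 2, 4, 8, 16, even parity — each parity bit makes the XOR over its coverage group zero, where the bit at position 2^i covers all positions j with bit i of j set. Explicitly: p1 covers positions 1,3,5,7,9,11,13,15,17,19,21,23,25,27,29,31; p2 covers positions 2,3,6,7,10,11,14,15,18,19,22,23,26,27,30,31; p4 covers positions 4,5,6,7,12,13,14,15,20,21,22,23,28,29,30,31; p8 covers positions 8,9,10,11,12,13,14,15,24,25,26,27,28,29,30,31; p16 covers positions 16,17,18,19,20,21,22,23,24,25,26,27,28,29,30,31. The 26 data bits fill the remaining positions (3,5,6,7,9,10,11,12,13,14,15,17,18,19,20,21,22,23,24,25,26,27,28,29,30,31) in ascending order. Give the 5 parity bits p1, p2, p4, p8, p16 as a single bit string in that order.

01000

Place data bits at non-power-of-two positions: b3=1, b5=0, b6=0, b7=0, b9=0, b10=1, b11=0, b12=0, b13=1, b14=1, b15=0, b17=0, b18=0, b19=1, b20=1, b21=0, b22=1, b23=0, b24=0, b25=1, b26=0, b27=0, b28=1, b29=1, b30=1, b31=1.
p1 = XOR of data positions {3,5,7,9,11,13,15,17,19,21,23,25,27,29,31} = 1⊕0⊕0⊕0⊕0⊕1⊕0⊕0⊕1⊕0⊕0⊕1⊕0⊕1⊕1 = 0
p2 = XOR of data positions {3,6,7,10,11,14,15,18,19,22,23,26,27,30,31} = 1⊕0⊕0⊕1⊕0⊕1⊕0⊕0⊕1⊕1⊕0⊕0⊕0⊕1⊕1 = 1
p4 = XOR of data positions {5,6,7,12,13,14,15,20,21,22,23,28,29,30,31} = 0⊕0⊕0⊕0⊕1⊕1⊕0⊕1⊕0⊕1⊕0⊕1⊕1⊕1⊕1 = 0
p8 = XOR of data positions {9,10,11,12,13,14,15,24,25,26,27,28,29,30,31} = 0⊕1⊕0⊕0⊕1⊕1⊕0⊕0⊕1⊕0⊕0⊕1⊕1⊕1⊕1 = 0
p16 = XOR of data positions {17,18,19,20,21,22,23,24,25,26,27,28,29,30,31} = 0⊕0⊕1⊕1⊕0⊕1⊕0⊕0⊕1⊕0⊕0⊕1⊕1⊕1⊕1 = 0
Parity bits p1,p2,p4,p8,p16 = 01000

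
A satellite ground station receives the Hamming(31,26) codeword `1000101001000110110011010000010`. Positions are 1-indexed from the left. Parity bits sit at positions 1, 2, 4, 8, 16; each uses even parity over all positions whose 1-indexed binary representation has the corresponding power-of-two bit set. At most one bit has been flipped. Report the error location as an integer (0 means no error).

14

s1: b1⊕b3⊕b5⊕b7⊕b9⊕b11⊕b13⊕b15⊕b17⊕b19⊕b21⊕b23⊕b25⊕b27⊕b29⊕b31 = 1⊕0⊕1⊕1⊕0⊕0⊕0⊕1⊕1⊕0⊕1⊕0⊕0⊕0⊕0⊕0 = 0
s2: b2⊕b3⊕b6⊕b7⊕b10⊕b11⊕b14⊕b15⊕b18⊕b19⊕b22⊕b23⊕b26⊕b27⊕b30⊕b31 = 0⊕0⊕0⊕1⊕1⊕0⊕1⊕1⊕1⊕0⊕1⊕0⊕0⊕0⊕1⊕0 = 1
s4: b4⊕b5⊕b6⊕b7⊕b12⊕b13⊕b14⊕b15⊕b20⊕b21⊕b22⊕b23⊕b28⊕b29⊕b30⊕b31 = 0⊕1⊕0⊕1⊕0⊕0⊕1⊕1⊕0⊕1⊕1⊕0⊕0⊕0⊕1⊕0 = 1
s8: b8⊕b9⊕b10⊕b11⊕b12⊕b13⊕b14⊕b15⊕b24⊕b25⊕b26⊕b27⊕b28⊕b29⊕b30⊕b31 = 0⊕0⊕1⊕0⊕0⊕0⊕1⊕1⊕1⊕0⊕0⊕0⊕0⊕0⊕1⊕0 = 1
s16: b16⊕b17⊕b18⊕b19⊕b20⊕b21⊕b22⊕b23⊕b24⊕b25⊕b26⊕b27⊕b28⊕b29⊕b30⊕b31 = 0⊕1⊕1⊕0⊕0⊕1⊕1⊕0⊕1⊕0⊕0⊕0⊕0⊕0⊕1⊕0 = 0
Syndrome (s16...s1) = 01110 → position 14.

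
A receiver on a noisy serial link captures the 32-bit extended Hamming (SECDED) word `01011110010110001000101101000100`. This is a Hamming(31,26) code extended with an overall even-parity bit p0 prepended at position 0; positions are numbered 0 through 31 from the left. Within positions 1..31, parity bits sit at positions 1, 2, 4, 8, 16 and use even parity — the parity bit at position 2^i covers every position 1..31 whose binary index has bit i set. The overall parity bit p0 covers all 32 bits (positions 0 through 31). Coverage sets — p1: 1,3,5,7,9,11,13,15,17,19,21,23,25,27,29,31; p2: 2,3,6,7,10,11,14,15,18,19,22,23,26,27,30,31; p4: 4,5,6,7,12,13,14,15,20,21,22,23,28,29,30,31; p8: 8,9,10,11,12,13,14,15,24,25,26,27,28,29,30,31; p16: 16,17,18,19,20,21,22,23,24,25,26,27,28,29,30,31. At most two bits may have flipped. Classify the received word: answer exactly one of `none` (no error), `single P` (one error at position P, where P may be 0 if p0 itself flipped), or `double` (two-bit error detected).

s1: b1⊕b3⊕b5⊕b7⊕b9⊕b11⊕b13⊕b15⊕b17⊕b19⊕b21⊕b23⊕b25⊕b27⊕b29⊕b31 = 1⊕1⊕1⊕0⊕1⊕1⊕0⊕0⊕0⊕0⊕0⊕1⊕1⊕0⊕1⊕0 = 0
s2: b2⊕b3⊕b6⊕b7⊕b10⊕b11⊕b14⊕b15⊕b18⊕b19⊕b22⊕b23⊕b26⊕b27⊕b30⊕b31 = 0⊕1⊕1⊕0⊕0⊕1⊕0⊕0⊕0⊕0⊕1⊕1⊕0⊕0⊕0⊕0 = 1
s4: b4⊕b5⊕b6⊕b7⊕b12⊕b13⊕b14⊕b15⊕b20⊕b21⊕b22⊕b23⊕b28⊕b29⊕b30⊕b31 = 1⊕1⊕1⊕0⊕1⊕0⊕0⊕0⊕1⊕0⊕1⊕1⊕0⊕1⊕0⊕0 = 0
s8: b8⊕b9⊕b10⊕b11⊕b12⊕b13⊕b14⊕b15⊕b24⊕b25⊕b26⊕b27⊕b28⊕b29⊕b30⊕b31 = 0⊕1⊕0⊕1⊕1⊕0⊕0⊕0⊕0⊕1⊕0⊕0⊕0⊕1⊕0⊕0 = 1
s16: b16⊕b17⊕b18⊕b19⊕b20⊕b21⊕b22⊕b23⊕b24⊕b25⊕b26⊕b27⊕b28⊕b29⊕b30⊕b31 = 1⊕0⊕0⊕0⊕1⊕0⊕1⊕1⊕0⊕1⊕0⊕0⊕0⊕1⊕0⊕0 = 0
Syndrome (s16...s1) = 01010 → position 10.
Overall parity (XOR of all 32 bits, including p0): 0⊕1⊕0⊕1⊕1⊕1⊕1⊕0⊕0⊕1⊕0⊕1⊕1⊕0⊕0⊕0⊕1⊕0⊕0⊕0⊕1⊕0⊕1⊕1⊕0⊕1⊕0⊕0⊕0⊕1⊕0⊕0 = 0
Overall=0, syndrome position=10 → double-bit error detected (uncorrectable).

double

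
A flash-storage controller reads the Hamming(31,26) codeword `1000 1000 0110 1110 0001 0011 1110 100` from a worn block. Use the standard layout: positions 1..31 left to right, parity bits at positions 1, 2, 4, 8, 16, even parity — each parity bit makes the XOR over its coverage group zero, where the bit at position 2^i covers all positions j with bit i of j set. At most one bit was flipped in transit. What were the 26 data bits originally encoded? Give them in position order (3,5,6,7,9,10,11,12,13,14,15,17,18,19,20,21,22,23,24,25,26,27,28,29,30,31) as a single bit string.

s1: b1⊕b3⊕b5⊕b7⊕b9⊕b11⊕b13⊕b15⊕b17⊕b19⊕b21⊕b23⊕b25⊕b27⊕b29⊕b31 = 1⊕0⊕1⊕0⊕0⊕1⊕1⊕1⊕0⊕0⊕0⊕1⊕1⊕1⊕1⊕0 = 1
s2: b2⊕b3⊕b6⊕b7⊕b10⊕b11⊕b14⊕b15⊕b18⊕b19⊕b22⊕b23⊕b26⊕b27⊕b30⊕b31 = 0⊕0⊕0⊕0⊕1⊕1⊕1⊕1⊕0⊕0⊕0⊕1⊕1⊕1⊕0⊕0 = 1
s4: b4⊕b5⊕b6⊕b7⊕b12⊕b13⊕b14⊕b15⊕b20⊕b21⊕b22⊕b23⊕b28⊕b29⊕b30⊕b31 = 0⊕1⊕0⊕0⊕0⊕1⊕1⊕1⊕1⊕0⊕0⊕1⊕0⊕1⊕0⊕0 = 1
s8: b8⊕b9⊕b10⊕b11⊕b12⊕b13⊕b14⊕b15⊕b24⊕b25⊕b26⊕b27⊕b28⊕b29⊕b30⊕b31 = 0⊕0⊕1⊕1⊕0⊕1⊕1⊕1⊕1⊕1⊕1⊕1⊕0⊕1⊕0⊕0 = 0
s16: b16⊕b17⊕b18⊕b19⊕b20⊕b21⊕b22⊕b23⊕b24⊕b25⊕b26⊕b27⊕b28⊕b29⊕b30⊕b31 = 0⊕0⊕0⊕0⊕1⊕0⊕0⊕1⊕1⊕1⊕1⊕1⊕0⊕1⊕0⊕0 = 1
Syndrome (s16...s1) = 10111 → position 23.
Flip bit 23: corrected codeword = 1000100001101110000100011110100
Data bits at positions 3,5,6,7,9,10,11,12,13,14,15,17,18,19,20,21,22,23,24,25,26,27,28,29,30,31: 01000110111000100011110100

01000110111000100011110100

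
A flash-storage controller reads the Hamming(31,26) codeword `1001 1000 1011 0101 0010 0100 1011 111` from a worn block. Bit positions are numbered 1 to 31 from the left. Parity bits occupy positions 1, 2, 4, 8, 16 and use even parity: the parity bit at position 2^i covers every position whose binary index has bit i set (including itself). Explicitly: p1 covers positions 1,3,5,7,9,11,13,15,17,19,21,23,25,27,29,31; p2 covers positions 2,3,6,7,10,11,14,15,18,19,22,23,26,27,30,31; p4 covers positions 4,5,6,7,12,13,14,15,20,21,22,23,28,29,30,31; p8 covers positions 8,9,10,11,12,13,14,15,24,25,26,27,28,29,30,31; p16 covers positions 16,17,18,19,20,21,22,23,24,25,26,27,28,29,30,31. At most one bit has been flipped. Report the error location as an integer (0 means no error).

23

s1: b1⊕b3⊕b5⊕b7⊕b9⊕b11⊕b13⊕b15⊕b17⊕b19⊕b21⊕b23⊕b25⊕b27⊕b29⊕b31 = 1⊕0⊕1⊕0⊕1⊕1⊕0⊕0⊕0⊕1⊕0⊕0⊕1⊕1⊕1⊕1 = 1
s2: b2⊕b3⊕b6⊕b7⊕b10⊕b11⊕b14⊕b15⊕b18⊕b19⊕b22⊕b23⊕b26⊕b27⊕b30⊕b31 = 0⊕0⊕0⊕0⊕0⊕1⊕1⊕0⊕0⊕1⊕1⊕0⊕0⊕1⊕1⊕1 = 1
s4: b4⊕b5⊕b6⊕b7⊕b12⊕b13⊕b14⊕b15⊕b20⊕b21⊕b22⊕b23⊕b28⊕b29⊕b30⊕b31 = 1⊕1⊕0⊕0⊕1⊕0⊕1⊕0⊕0⊕0⊕1⊕0⊕1⊕1⊕1⊕1 = 1
s8: b8⊕b9⊕b10⊕b11⊕b12⊕b13⊕b14⊕b15⊕b24⊕b25⊕b26⊕b27⊕b28⊕b29⊕b30⊕b31 = 0⊕1⊕0⊕1⊕1⊕0⊕1⊕0⊕0⊕1⊕0⊕1⊕1⊕1⊕1⊕1 = 0
s16: b16⊕b17⊕b18⊕b19⊕b20⊕b21⊕b22⊕b23⊕b24⊕b25⊕b26⊕b27⊕b28⊕b29⊕b30⊕b31 = 1⊕0⊕0⊕1⊕0⊕0⊕1⊕0⊕0⊕1⊕0⊕1⊕1⊕1⊕1⊕1 = 1
Syndrome (s16...s1) = 10111 → position 23.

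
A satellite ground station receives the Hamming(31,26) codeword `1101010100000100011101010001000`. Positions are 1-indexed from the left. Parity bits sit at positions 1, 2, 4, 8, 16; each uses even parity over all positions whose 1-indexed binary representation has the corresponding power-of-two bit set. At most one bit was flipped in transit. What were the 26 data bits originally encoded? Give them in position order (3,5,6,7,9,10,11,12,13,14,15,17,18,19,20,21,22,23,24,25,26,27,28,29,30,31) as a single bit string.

00100000010011101010001000

s1: b1⊕b3⊕b5⊕b7⊕b9⊕b11⊕b13⊕b15⊕b17⊕b19⊕b21⊕b23⊕b25⊕b27⊕b29⊕b31 = 1⊕0⊕0⊕0⊕0⊕0⊕0⊕0⊕0⊕1⊕0⊕0⊕0⊕0⊕0⊕0 = 0
s2: b2⊕b3⊕b6⊕b7⊕b10⊕b11⊕b14⊕b15⊕b18⊕b19⊕b22⊕b23⊕b26⊕b27⊕b30⊕b31 = 1⊕0⊕1⊕0⊕0⊕0⊕1⊕0⊕1⊕1⊕1⊕0⊕0⊕0⊕0⊕0 = 0
s4: b4⊕b5⊕b6⊕b7⊕b12⊕b13⊕b14⊕b15⊕b20⊕b21⊕b22⊕b23⊕b28⊕b29⊕b30⊕b31 = 1⊕0⊕1⊕0⊕0⊕0⊕1⊕0⊕1⊕0⊕1⊕0⊕1⊕0⊕0⊕0 = 0
s8: b8⊕b9⊕b10⊕b11⊕b12⊕b13⊕b14⊕b15⊕b24⊕b25⊕b26⊕b27⊕b28⊕b29⊕b30⊕b31 = 1⊕0⊕0⊕0⊕0⊕0⊕1⊕0⊕1⊕0⊕0⊕0⊕1⊕0⊕0⊕0 = 0
s16: b16⊕b17⊕b18⊕b19⊕b20⊕b21⊕b22⊕b23⊕b24⊕b25⊕b26⊕b27⊕b28⊕b29⊕b30⊕b31 = 0⊕0⊕1⊕1⊕1⊕0⊕1⊕0⊕1⊕0⊕0⊕0⊕1⊕0⊕0⊕0 = 0
Syndrome (s16...s1) = 00000 → position 0 (no error).
No correction needed.
Data bits at positions 3,5,6,7,9,10,11,12,13,14,15,17,18,19,20,21,22,23,24,25,26,27,28,29,30,31: 00100000010011101010001000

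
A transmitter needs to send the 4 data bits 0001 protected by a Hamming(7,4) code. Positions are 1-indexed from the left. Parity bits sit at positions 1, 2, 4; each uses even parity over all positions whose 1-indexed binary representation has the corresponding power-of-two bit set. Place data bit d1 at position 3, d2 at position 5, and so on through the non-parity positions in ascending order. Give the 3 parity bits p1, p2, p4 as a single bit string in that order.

111

Place data bits at non-power-of-two positions: b3=0, b5=0, b6=0, b7=1.
p1 = XOR of data positions {3,5,7} = 0⊕0⊕1 = 1
p2 = XOR of data positions {3,6,7} = 0⊕0⊕1 = 1
p4 = XOR of data positions {5,6,7} = 0⊕0⊕1 = 1
Parity bits p1,p2,p4 = 111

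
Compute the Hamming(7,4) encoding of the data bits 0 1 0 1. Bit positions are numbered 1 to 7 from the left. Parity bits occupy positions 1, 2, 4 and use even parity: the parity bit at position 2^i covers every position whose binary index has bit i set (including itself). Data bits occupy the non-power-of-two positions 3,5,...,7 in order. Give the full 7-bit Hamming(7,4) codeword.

Place data bits at non-power-of-two positions: b3=0, b5=1, b6=0, b7=1.
p1 = XOR of data positions {3,5,7} = 0⊕1⊕1 = 0
p2 = XOR of data positions {3,6,7} = 0⊕0⊕1 = 1
p4 = XOR of data positions {5,6,7} = 1⊕0⊕1 = 0
Codeword b1..b7 = 0100101

0100101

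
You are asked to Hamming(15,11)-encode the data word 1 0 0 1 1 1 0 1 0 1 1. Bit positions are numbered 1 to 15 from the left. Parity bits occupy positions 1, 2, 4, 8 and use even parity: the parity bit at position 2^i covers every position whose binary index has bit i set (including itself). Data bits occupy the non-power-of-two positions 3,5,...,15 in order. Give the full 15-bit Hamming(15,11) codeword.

Place data bits at non-power-of-two positions: b3=1, b5=0, b6=0, b7=1, b9=1, b10=1, b11=0, b12=1, b13=0, b14=1, b15=1.
p1 = XOR of data positions {3,5,7,9,11,13,15} = 1⊕0⊕1⊕1⊕0⊕0⊕1 = 0
p2 = XOR of data positions {3,6,7,10,11,14,15} = 1⊕0⊕1⊕1⊕0⊕1⊕1 = 1
p4 = XOR of data positions {5,6,7,12,13,14,15} = 0⊕0⊕1⊕1⊕0⊕1⊕1 = 0
p8 = XOR of data positions {9,10,11,12,13,14,15} = 1⊕1⊕0⊕1⊕0⊕1⊕1 = 1
Codeword b1..b15 = 011000111101011

011000111101011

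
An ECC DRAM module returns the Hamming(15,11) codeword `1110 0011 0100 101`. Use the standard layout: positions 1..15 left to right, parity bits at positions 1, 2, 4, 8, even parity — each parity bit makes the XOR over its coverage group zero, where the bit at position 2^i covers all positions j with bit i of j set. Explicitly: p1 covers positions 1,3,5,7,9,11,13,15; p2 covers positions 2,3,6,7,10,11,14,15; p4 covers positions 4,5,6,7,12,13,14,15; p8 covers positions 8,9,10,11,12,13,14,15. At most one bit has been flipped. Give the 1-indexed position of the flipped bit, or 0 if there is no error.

s1: b1⊕b3⊕b5⊕b7⊕b9⊕b11⊕b13⊕b15 = 1⊕1⊕0⊕1⊕0⊕0⊕1⊕1 = 1
s2: b2⊕b3⊕b6⊕b7⊕b10⊕b11⊕b14⊕b15 = 1⊕1⊕0⊕1⊕1⊕0⊕0⊕1 = 1
s4: b4⊕b5⊕b6⊕b7⊕b12⊕b13⊕b14⊕b15 = 0⊕0⊕0⊕1⊕0⊕1⊕0⊕1 = 1
s8: b8⊕b9⊕b10⊕b11⊕b12⊕b13⊕b14⊕b15 = 1⊕0⊕1⊕0⊕0⊕1⊕0⊕1 = 0
Syndrome (s8...s1) = 0111 → position 7.

7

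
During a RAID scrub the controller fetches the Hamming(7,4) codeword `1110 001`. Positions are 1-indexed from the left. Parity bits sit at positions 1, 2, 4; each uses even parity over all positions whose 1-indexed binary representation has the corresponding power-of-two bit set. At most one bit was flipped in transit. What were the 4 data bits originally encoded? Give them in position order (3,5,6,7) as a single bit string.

1000

s1: b1⊕b3⊕b5⊕b7 = 1⊕1⊕0⊕1 = 1
s2: b2⊕b3⊕b6⊕b7 = 1⊕1⊕0⊕1 = 1
s4: b4⊕b5⊕b6⊕b7 = 0⊕0⊕0⊕1 = 1
Syndrome (s4...s1) = 111 → position 7.
Flip bit 7: corrected codeword = 1110000
Data bits at positions 3,5,6,7: 1000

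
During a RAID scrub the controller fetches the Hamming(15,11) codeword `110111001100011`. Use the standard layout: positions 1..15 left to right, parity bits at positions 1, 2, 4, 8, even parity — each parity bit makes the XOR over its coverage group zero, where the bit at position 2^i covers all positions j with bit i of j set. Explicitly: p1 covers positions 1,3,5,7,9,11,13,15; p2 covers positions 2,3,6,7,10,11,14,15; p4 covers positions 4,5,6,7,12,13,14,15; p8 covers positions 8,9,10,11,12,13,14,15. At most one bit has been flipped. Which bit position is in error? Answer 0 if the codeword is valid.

6

s1: b1⊕b3⊕b5⊕b7⊕b9⊕b11⊕b13⊕b15 = 1⊕0⊕1⊕0⊕1⊕0⊕0⊕1 = 0
s2: b2⊕b3⊕b6⊕b7⊕b10⊕b11⊕b14⊕b15 = 1⊕0⊕1⊕0⊕1⊕0⊕1⊕1 = 1
s4: b4⊕b5⊕b6⊕b7⊕b12⊕b13⊕b14⊕b15 = 1⊕1⊕1⊕0⊕0⊕0⊕1⊕1 = 1
s8: b8⊕b9⊕b10⊕b11⊕b12⊕b13⊕b14⊕b15 = 0⊕1⊕1⊕0⊕0⊕0⊕1⊕1 = 0
Syndrome (s8...s1) = 0110 → position 6.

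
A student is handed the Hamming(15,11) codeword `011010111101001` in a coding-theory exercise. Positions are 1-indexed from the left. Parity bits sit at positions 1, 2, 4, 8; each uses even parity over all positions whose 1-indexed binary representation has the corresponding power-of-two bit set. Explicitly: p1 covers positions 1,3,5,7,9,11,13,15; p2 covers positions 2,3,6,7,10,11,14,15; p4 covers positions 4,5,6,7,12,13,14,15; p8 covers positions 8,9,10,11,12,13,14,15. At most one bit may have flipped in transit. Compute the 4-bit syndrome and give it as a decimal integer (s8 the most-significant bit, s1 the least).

11

s1: b1⊕b3⊕b5⊕b7⊕b9⊕b11⊕b13⊕b15 = 0⊕1⊕1⊕1⊕1⊕0⊕0⊕1 = 1
s2: b2⊕b3⊕b6⊕b7⊕b10⊕b11⊕b14⊕b15 = 1⊕1⊕0⊕1⊕1⊕0⊕0⊕1 = 1
s4: b4⊕b5⊕b6⊕b7⊕b12⊕b13⊕b14⊕b15 = 0⊕1⊕0⊕1⊕1⊕0⊕0⊕1 = 0
s8: b8⊕b9⊕b10⊕b11⊕b12⊕b13⊕b14⊕b15 = 1⊕1⊕1⊕0⊕1⊕0⊕0⊕1 = 1
Syndrome (s8...s1) = 1011 → position 11.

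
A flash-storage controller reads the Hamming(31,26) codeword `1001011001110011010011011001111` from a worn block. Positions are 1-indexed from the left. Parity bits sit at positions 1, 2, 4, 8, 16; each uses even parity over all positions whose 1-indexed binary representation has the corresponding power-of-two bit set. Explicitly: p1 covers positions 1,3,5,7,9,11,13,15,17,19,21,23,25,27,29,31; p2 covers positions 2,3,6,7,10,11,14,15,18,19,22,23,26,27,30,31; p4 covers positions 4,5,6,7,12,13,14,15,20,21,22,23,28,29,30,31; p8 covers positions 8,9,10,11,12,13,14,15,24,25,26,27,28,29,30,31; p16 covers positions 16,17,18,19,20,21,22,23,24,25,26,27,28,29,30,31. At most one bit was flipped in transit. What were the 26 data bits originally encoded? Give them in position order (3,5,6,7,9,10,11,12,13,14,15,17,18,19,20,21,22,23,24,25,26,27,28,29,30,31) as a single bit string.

s1: b1⊕b3⊕b5⊕b7⊕b9⊕b11⊕b13⊕b15⊕b17⊕b19⊕b21⊕b23⊕b25⊕b27⊕b29⊕b31 = 1⊕0⊕0⊕1⊕0⊕1⊕0⊕1⊕0⊕0⊕1⊕0⊕1⊕0⊕1⊕1 = 0
s2: b2⊕b3⊕b6⊕b7⊕b10⊕b11⊕b14⊕b15⊕b18⊕b19⊕b22⊕b23⊕b26⊕b27⊕b30⊕b31 = 0⊕0⊕1⊕1⊕1⊕1⊕0⊕1⊕1⊕0⊕1⊕0⊕0⊕0⊕1⊕1 = 1
s4: b4⊕b5⊕b6⊕b7⊕b12⊕b13⊕b14⊕b15⊕b20⊕b21⊕b22⊕b23⊕b28⊕b29⊕b30⊕b31 = 1⊕0⊕1⊕1⊕1⊕0⊕0⊕1⊕0⊕1⊕1⊕0⊕1⊕1⊕1⊕1 = 1
s8: b8⊕b9⊕b10⊕b11⊕b12⊕b13⊕b14⊕b15⊕b24⊕b25⊕b26⊕b27⊕b28⊕b29⊕b30⊕b31 = 0⊕0⊕1⊕1⊕1⊕0⊕0⊕1⊕1⊕1⊕0⊕0⊕1⊕1⊕1⊕1 = 0
s16: b16⊕b17⊕b18⊕b19⊕b20⊕b21⊕b22⊕b23⊕b24⊕b25⊕b26⊕b27⊕b28⊕b29⊕b30⊕b31 = 1⊕0⊕1⊕0⊕0⊕1⊕1⊕0⊕1⊕1⊕0⊕0⊕1⊕1⊕1⊕1 = 0
Syndrome (s16...s1) = 00110 → position 6.
Flip bit 6: corrected codeword = 1001001001110011010011011001111
Data bits at positions 3,5,6,7,9,10,11,12,13,14,15,17,18,19,20,21,22,23,24,25,26,27,28,29,30,31: 00010111001010011011001111

00010111001010011011001111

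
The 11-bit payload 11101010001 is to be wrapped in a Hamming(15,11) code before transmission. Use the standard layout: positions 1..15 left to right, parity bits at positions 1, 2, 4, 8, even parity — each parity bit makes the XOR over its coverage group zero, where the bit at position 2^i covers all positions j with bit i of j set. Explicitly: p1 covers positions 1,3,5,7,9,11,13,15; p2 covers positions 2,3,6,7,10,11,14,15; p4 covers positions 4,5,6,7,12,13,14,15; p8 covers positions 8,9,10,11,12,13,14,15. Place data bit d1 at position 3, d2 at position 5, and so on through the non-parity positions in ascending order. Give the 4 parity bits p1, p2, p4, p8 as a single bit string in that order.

1011

Place data bits at non-power-of-two positions: b3=1, b5=1, b6=1, b7=0, b9=1, b10=0, b11=1, b12=0, b13=0, b14=0, b15=1.
p1 = XOR of data positions {3,5,7,9,11,13,15} = 1⊕1⊕0⊕1⊕1⊕0⊕1 = 1
p2 = XOR of data positions {3,6,7,10,11,14,15} = 1⊕1⊕0⊕0⊕1⊕0⊕1 = 0
p4 = XOR of data positions {5,6,7,12,13,14,15} = 1⊕1⊕0⊕0⊕0⊕0⊕1 = 1
p8 = XOR of data positions {9,10,11,12,13,14,15} = 1⊕0⊕1⊕0⊕0⊕0⊕1 = 1
Parity bits p1,p2,p4,p8 = 1011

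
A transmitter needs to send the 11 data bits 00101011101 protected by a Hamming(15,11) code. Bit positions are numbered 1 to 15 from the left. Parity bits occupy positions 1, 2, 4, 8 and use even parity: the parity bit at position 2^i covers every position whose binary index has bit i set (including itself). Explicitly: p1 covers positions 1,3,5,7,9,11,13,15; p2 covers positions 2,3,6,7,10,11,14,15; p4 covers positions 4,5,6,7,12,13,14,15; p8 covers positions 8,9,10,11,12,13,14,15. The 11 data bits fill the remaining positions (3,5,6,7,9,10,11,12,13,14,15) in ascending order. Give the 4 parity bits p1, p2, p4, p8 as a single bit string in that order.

Place data bits at non-power-of-two positions: b3=0, b5=0, b6=1, b7=0, b9=1, b10=0, b11=1, b12=1, b13=1, b14=0, b15=1.
p1 = XOR of data positions {3,5,7,9,11,13,15} = 0⊕0⊕0⊕1⊕1⊕1⊕1 = 0
p2 = XOR of data positions {3,6,7,10,11,14,15} = 0⊕1⊕0⊕0⊕1⊕0⊕1 = 1
p4 = XOR of data positions {5,6,7,12,13,14,15} = 0⊕1⊕0⊕1⊕1⊕0⊕1 = 0
p8 = XOR of data positions {9,10,11,12,13,14,15} = 1⊕0⊕1⊕1⊕1⊕0⊕1 = 1
Parity bits p1,p2,p4,p8 = 0101

0101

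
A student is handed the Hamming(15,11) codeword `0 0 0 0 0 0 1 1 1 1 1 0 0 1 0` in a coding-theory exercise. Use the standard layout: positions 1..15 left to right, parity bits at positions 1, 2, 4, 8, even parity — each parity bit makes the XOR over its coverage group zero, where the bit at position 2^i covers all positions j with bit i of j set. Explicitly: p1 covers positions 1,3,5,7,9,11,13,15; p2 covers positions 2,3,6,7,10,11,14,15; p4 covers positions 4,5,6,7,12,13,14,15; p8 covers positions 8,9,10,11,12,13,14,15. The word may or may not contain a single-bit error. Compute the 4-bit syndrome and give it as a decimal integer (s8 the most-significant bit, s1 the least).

9

s1: b1⊕b3⊕b5⊕b7⊕b9⊕b11⊕b13⊕b15 = 0⊕0⊕0⊕1⊕1⊕1⊕0⊕0 = 1
s2: b2⊕b3⊕b6⊕b7⊕b10⊕b11⊕b14⊕b15 = 0⊕0⊕0⊕1⊕1⊕1⊕1⊕0 = 0
s4: b4⊕b5⊕b6⊕b7⊕b12⊕b13⊕b14⊕b15 = 0⊕0⊕0⊕1⊕0⊕0⊕1⊕0 = 0
s8: b8⊕b9⊕b10⊕b11⊕b12⊕b13⊕b14⊕b15 = 1⊕1⊕1⊕1⊕0⊕0⊕1⊕0 = 1
Syndrome (s8...s1) = 1001 → position 9.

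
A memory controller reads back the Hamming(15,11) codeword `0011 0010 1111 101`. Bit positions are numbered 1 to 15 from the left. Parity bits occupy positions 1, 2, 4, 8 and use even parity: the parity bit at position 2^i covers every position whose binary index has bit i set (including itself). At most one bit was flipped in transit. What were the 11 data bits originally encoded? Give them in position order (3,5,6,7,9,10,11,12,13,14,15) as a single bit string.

10111111101

s1: b1⊕b3⊕b5⊕b7⊕b9⊕b11⊕b13⊕b15 = 0⊕1⊕0⊕1⊕1⊕1⊕1⊕1 = 0
s2: b2⊕b3⊕b6⊕b7⊕b10⊕b11⊕b14⊕b15 = 0⊕1⊕0⊕1⊕1⊕1⊕0⊕1 = 1
s4: b4⊕b5⊕b6⊕b7⊕b12⊕b13⊕b14⊕b15 = 1⊕0⊕0⊕1⊕1⊕1⊕0⊕1 = 1
s8: b8⊕b9⊕b10⊕b11⊕b12⊕b13⊕b14⊕b15 = 0⊕1⊕1⊕1⊕1⊕1⊕0⊕1 = 0
Syndrome (s8...s1) = 0110 → position 6.
Flip bit 6: corrected codeword = 001101101111101
Data bits at positions 3,5,6,7,9,10,11,12,13,14,15: 10111111101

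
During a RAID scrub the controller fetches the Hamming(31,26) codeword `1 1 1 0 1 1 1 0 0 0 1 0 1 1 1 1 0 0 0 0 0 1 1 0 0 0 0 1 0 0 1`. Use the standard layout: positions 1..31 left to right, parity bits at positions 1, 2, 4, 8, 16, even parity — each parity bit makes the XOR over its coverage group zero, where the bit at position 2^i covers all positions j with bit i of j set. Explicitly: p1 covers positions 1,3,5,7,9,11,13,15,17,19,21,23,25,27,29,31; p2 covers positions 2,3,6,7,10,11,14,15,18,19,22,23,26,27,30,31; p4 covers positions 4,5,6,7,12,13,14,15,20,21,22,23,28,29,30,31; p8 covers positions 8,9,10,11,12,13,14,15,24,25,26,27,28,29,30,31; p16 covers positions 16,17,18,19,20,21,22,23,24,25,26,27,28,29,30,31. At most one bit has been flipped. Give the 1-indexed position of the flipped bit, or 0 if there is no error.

s1: b1⊕b3⊕b5⊕b7⊕b9⊕b11⊕b13⊕b15⊕b17⊕b19⊕b21⊕b23⊕b25⊕b27⊕b29⊕b31 = 1⊕1⊕1⊕1⊕0⊕1⊕1⊕1⊕0⊕0⊕0⊕1⊕0⊕0⊕0⊕1 = 1
s2: b2⊕b3⊕b6⊕b7⊕b10⊕b11⊕b14⊕b15⊕b18⊕b19⊕b22⊕b23⊕b26⊕b27⊕b30⊕b31 = 1⊕1⊕1⊕1⊕0⊕1⊕1⊕1⊕0⊕0⊕1⊕1⊕0⊕0⊕0⊕1 = 0
s4: b4⊕b5⊕b6⊕b7⊕b12⊕b13⊕b14⊕b15⊕b20⊕b21⊕b22⊕b23⊕b28⊕b29⊕b30⊕b31 = 0⊕1⊕1⊕1⊕0⊕1⊕1⊕1⊕0⊕0⊕1⊕1⊕1⊕0⊕0⊕1 = 0
s8: b8⊕b9⊕b10⊕b11⊕b12⊕b13⊕b14⊕b15⊕b24⊕b25⊕b26⊕b27⊕b28⊕b29⊕b30⊕b31 = 0⊕0⊕0⊕1⊕0⊕1⊕1⊕1⊕0⊕0⊕0⊕0⊕1⊕0⊕0⊕1 = 0
s16: b16⊕b17⊕b18⊕b19⊕b20⊕b21⊕b22⊕b23⊕b24⊕b25⊕b26⊕b27⊕b28⊕b29⊕b30⊕b31 = 1⊕0⊕0⊕0⊕0⊕0⊕1⊕1⊕0⊕0⊕0⊕0⊕1⊕0⊕0⊕1 = 1
Syndrome (s16...s1) = 10001 → position 17.

17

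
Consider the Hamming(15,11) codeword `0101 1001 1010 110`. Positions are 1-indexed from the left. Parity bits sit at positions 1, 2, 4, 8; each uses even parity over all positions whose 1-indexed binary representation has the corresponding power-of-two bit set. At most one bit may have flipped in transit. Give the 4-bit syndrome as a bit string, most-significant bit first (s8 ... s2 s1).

1010

s1: b1⊕b3⊕b5⊕b7⊕b9⊕b11⊕b13⊕b15 = 0⊕0⊕1⊕0⊕1⊕1⊕1⊕0 = 0
s2: b2⊕b3⊕b6⊕b7⊕b10⊕b11⊕b14⊕b15 = 1⊕0⊕0⊕0⊕0⊕1⊕1⊕0 = 1
s4: b4⊕b5⊕b6⊕b7⊕b12⊕b13⊕b14⊕b15 = 1⊕1⊕0⊕0⊕0⊕1⊕1⊕0 = 0
s8: b8⊕b9⊕b10⊕b11⊕b12⊕b13⊕b14⊕b15 = 1⊕1⊕0⊕1⊕0⊕1⊕1⊕0 = 1
Syndrome (s8...s1) = 1010 → position 10.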